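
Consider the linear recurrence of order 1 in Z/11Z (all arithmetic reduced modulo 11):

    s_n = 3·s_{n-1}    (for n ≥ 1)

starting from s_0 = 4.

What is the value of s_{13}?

9

s_1 = 3·4 = 1
s_2 = 3·1 = 3
s_3 = 3·3 = 9
s_4 = 3·9 = 5
s_5 = 3·5 = 4
(s_5) = (4) = (s_0), so the sequence has period 5.
13 ≡ 3 (mod 5), hence s_13 = s_3 = 9.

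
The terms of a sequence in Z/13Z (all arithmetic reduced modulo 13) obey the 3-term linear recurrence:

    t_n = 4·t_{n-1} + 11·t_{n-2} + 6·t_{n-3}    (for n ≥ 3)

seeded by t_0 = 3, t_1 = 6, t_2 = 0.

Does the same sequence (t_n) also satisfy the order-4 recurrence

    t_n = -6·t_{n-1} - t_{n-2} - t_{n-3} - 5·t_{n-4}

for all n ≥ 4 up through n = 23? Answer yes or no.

yes

Terms t_0..t_23: 3, 6, 0, 6, 8, 7, 9, 5, 5, 12, 3, 5, 8, 1, 5, 1, 0, 2, 1, 0, 10, 7, 8, 0
n=4: candidate gives 8, actual t_4 = 8 ✓
n=5: candidate gives 7, actual t_5 = 7 ✓
n=6: candidate gives 9, actual t_6 = 9 ✓
n=7: candidate gives 5, actual t_7 = 5 ✓
n=8: candidate gives 5, actual t_8 = 5 ✓
n=9: candidate gives 12, actual t_9 = 12 ✓
n=10: candidate gives 3, actual t_10 = 3 ✓
n=11: candidate gives 5, actual t_11 = 5 ✓
n=12: candidate gives 8, actual t_12 = 8 ✓
n=13: candidate gives 1, actual t_13 = 1 ✓
n=14: candidate gives 5, actual t_14 = 5 ✓
n=15: candidate gives 1, actual t_15 = 1 ✓
n=16: candidate gives 0, actual t_16 = 0 ✓
n=17: candidate gives 2, actual t_17 = 2 ✓
n=18: candidate gives 1, actual t_18 = 1 ✓
n=19: candidate gives 0, actual t_19 = 0 ✓
n=20: candidate gives 10, actual t_20 = 10 ✓
n=21: candidate gives 7, actual t_21 = 7 ✓
n=22: candidate gives 8, actual t_22 = 8 ✓
n=23: candidate gives 0, actual t_23 = 0 ✓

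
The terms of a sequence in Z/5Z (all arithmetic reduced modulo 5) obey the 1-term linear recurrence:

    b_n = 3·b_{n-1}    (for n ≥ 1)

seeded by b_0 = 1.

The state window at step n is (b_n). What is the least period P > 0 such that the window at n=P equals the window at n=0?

n=0: window = (1)
n=1: window = (3)
n=2: window = (4)
n=3: window = (2)
n=4: window = (1)
window at n=4 equals window at n=0 → period = 4

4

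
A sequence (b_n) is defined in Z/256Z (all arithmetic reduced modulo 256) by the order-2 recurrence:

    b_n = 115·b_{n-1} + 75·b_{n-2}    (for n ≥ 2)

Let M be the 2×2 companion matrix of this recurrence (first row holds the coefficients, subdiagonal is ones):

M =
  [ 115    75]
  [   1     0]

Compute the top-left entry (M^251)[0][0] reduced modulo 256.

(M^251)[0][0] is the top entry after applying M 251 times to the unit state (1, 0). Equivalently it is h_{252} for the auxiliary sequence (h_n) obeying the same recurrence with h_1 = 1 and h_i = 0 for 0 ≤ i < 1:
h_2 = 115·1 + 75·0 = 115
h_3 = 115·115 + 75·1 = 244
h_4 = 115·244 + 75·115 = 77
h_5 = 115·77 + 75·244 = 19
h_6 = 115·19 + 75·77 = 24
h_7 = 115·24 + 75·19 = 89
Continuing the recurrence:
  h_8 = 3;  h_9 = 108;  h_10 = 101;  h_11 = 3;  h_12 = 240;  h_13 = 177
  h_14 = 211;  h_15 = 164;  h_16 = 125;  h_17 = 51;  h_18 = 136;  h_19 = 9
  h_20 = 227;  h_21 = 156;  h_22 = 149;  h_23 = 163;  h_24 = 224;  h_25 = 97
  h_26 = 51;  h_27 = 84;  h_28 = 173;  h_29 = 83;  h_30 = 248;  h_31 = 185
  h_32 = 195;  h_33 = 204;  h_34 = 197;  h_35 = 67;  h_36 = 208;  h_37 = 17
  h_38 = 147;  h_39 = 4;  h_40 = 221;  h_41 = 115;  h_42 = 104;  h_43 = 105
  h_44 = 163;  h_45 = 252;  h_46 = 245;  h_47 = 227;  h_48 = 192;  h_49 = 193
  h_50 = 243;  h_51 = 180;  h_52 = 13;  h_53 = 147;  h_54 = 216;  h_55 = 25
  h_56 = 131;  h_57 = 44;  h_58 = 37;  h_59 = 131;  h_60 = 176;  h_61 = 113
  h_62 = 83;  h_63 = 100;  h_64 = 61;  h_65 = 179;  h_66 = 72;  h_67 = 201
  h_68 = 99;  h_69 = 92;  h_70 = 85;  h_71 = 35;  h_72 = 160;  h_73 = 33
  h_74 = 179;  h_75 = 20;  h_76 = 109;  h_77 = 211;  h_78 = 184;  h_79 = 121
  h_80 = 67;  h_81 = 140;  h_82 = 133;  h_83 = 195;  h_84 = 144;  h_85 = 209
  h_86 = 19;  h_87 = 196;  h_88 = 157;  h_89 = 243;  h_90 = 40;  h_91 = 41
  h_92 = 35;  h_93 = 188;  h_94 = 181;  h_95 = 99;  h_96 = 128;  h_97 = 129
  h_98 = 115;  h_99 = 116;  h_100 = 205;  h_101 = 19;  h_102 = 152;  h_103 = 217
  h_104 = 3;  h_105 = 236;  h_106 = 229;  h_107 = 3;  h_108 = 112;  h_109 = 49
  h_110 = 211;  h_111 = 36;  h_112 = 253;  h_113 = 51;  h_114 = 8;  h_115 = 137
  h_116 = 227;  h_117 = 28;  h_118 = 21;  h_119 = 163;  h_120 = 96;  h_121 = 225
  h_122 = 51;  h_123 = 212;  h_124 = 45;  h_125 = 83;  h_126 = 120;  h_127 = 57
  h_128 = 195;  h_129 = 76;  h_130 = 69;  h_131 = 67;  h_132 = 80;  h_133 = 145
  h_134 = 147;  h_135 = 132;  h_136 = 93;  h_137 = 115;  h_138 = 232;  h_139 = 233
  h_140 = 163;  h_141 = 124;  h_142 = 117;  h_143 = 227;  h_144 = 64;  h_145 = 65
  h_146 = 243;  h_147 = 52;  h_148 = 141;  h_149 = 147;  h_150 = 88;  h_151 = 153
  h_152 = 131;  h_153 = 172;  h_154 = 165;  h_155 = 131;  h_156 = 48;  h_157 = 241
  h_158 = 83;  h_159 = 228;  h_160 = 189;  h_161 = 179;  h_162 = 200;  h_163 = 73
  h_164 = 99;  h_165 = 220;  h_166 = 213;  h_167 = 35;  h_168 = 32;  h_169 = 161
  h_170 = 179;  h_171 = 148;  h_172 = 237;  h_173 = 211;  h_174 = 56;  h_175 = 249
  h_176 = 67;  h_177 = 12;  h_178 = 5;  h_179 = 195;  h_180 = 16;  h_181 = 81
  h_182 = 19;  h_183 = 68;  h_184 = 29;  h_185 = 243;  h_186 = 168;  h_187 = 169
  h_188 = 35;  h_189 = 60;  h_190 = 53;  h_191 = 99;  h_192 = 0;  h_193 = 1
  h_194 = 115;  h_195 = 244;  h_196 = 77;  h_197 = 19;  h_198 = 24;  h_199 = 89
  h_200 = 3;  h_201 = 108;  h_202 = 101;  h_203 = 3;  h_204 = 240;  h_205 = 177
  h_206 = 211;  h_207 = 164;  h_208 = 125;  h_209 = 51;  h_210 = 136;  h_211 = 9
  h_212 = 227;  h_213 = 156;  h_214 = 149;  h_215 = 163;  h_216 = 224;  h_217 = 97
  h_218 = 51;  h_219 = 84;  h_220 = 173;  h_221 = 83;  h_222 = 248;  h_223 = 185
  h_224 = 195;  h_225 = 204;  h_226 = 197;  h_227 = 67;  h_228 = 208;  h_229 = 17
  h_230 = 147;  h_231 = 4;  h_232 = 221;  h_233 = 115;  h_234 = 104;  h_235 = 105
  h_236 = 163;  h_237 = 252;  h_238 = 245;  h_239 = 227;  h_240 = 192;  h_241 = 193
  h_242 = 243;  h_243 = 180;  h_244 = 13;  h_245 = 147;  h_246 = 216;  h_247 = 25
  h_248 = 131;  h_249 = 44;  h_250 = 37
h_251 = 115·37 + 75·44 = 131
h_252 = 115·131 + 75·37 = 176

176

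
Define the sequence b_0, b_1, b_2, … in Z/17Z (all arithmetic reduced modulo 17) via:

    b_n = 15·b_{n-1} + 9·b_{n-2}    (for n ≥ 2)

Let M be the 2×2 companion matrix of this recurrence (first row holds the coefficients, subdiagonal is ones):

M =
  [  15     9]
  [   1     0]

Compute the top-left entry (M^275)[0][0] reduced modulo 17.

(M^275)[0][0] is the top entry after applying M 275 times to the unit state (1, 0). Equivalently it is h_{276} for the auxiliary sequence (h_n) obeying the same recurrence with h_1 = 1 and h_i = 0 for 0 ≤ i < 1:
h_2 = 15·1 + 9·0 = 15
h_3 = 15·15 + 9·1 = 13
h_4 = 15·13 + 9·15 = 7
h_5 = 15·7 + 9·13 = 1
h_6 = 15·1 + 9·7 = 10
h_7 = 15·10 + 9·1 = 6
Continuing the recurrence:
  h_8 = 10;  h_9 = 0;  h_10 = 5;  h_11 = 7;  h_12 = 14;  h_13 = 1
  h_14 = 5;  h_15 = 16;  h_16 = 13;  h_17 = 16;  h_18 = 0;  h_19 = 8
  h_20 = 1;  h_21 = 2;  h_22 = 5;  h_23 = 8;  h_24 = 12;  h_25 = 14
  h_26 = 12;  h_27 = 0;  h_28 = 6;  h_29 = 5;  h_30 = 10;  h_31 = 8
  h_32 = 6;  h_33 = 9;  h_34 = 2;  h_35 = 9;  h_36 = 0;  h_37 = 13
  h_38 = 8;  h_39 = 16;  h_40 = 6;  h_41 = 13;  h_42 = 11;  h_43 = 10
  h_44 = 11;  h_45 = 0;  h_46 = 14;  h_47 = 6;  h_48 = 12;  h_49 = 13
  h_50 = 14;  h_51 = 4;  h_52 = 16;  h_53 = 4;  h_54 = 0;  h_55 = 2
  h_56 = 13;  h_57 = 9;  h_58 = 14;  h_59 = 2;  h_60 = 3;  h_61 = 12
  h_62 = 3;  h_63 = 0;  h_64 = 10;  h_65 = 14;  h_66 = 11;  h_67 = 2
  h_68 = 10;  h_69 = 15;  h_70 = 9;  h_71 = 15;  h_72 = 0;  h_73 = 16
  h_74 = 2;  h_75 = 4;  h_76 = 10;  h_77 = 16;  h_78 = 7;  h_79 = 11
  h_80 = 7;  h_81 = 0;  h_82 = 12;  h_83 = 10;  h_84 = 3;  h_85 = 16
  h_86 = 12;  h_87 = 1;  h_88 = 4;  h_89 = 1;  h_90 = 0;  h_91 = 9
  h_92 = 16;  h_93 = 15;  h_94 = 12;  h_95 = 9;  h_96 = 5;  h_97 = 3
  h_98 = 5;  h_99 = 0;  h_100 = 11;  h_101 = 12;  h_102 = 7;  h_103 = 9
  h_104 = 11;  h_105 = 8;  h_106 = 15;  h_107 = 8;  h_108 = 0;  h_109 = 4
  h_110 = 9;  h_111 = 1;  h_112 = 11;  h_113 = 4;  h_114 = 6;  h_115 = 7
  h_116 = 6;  h_117 = 0;  h_118 = 3;  h_119 = 11;  h_120 = 5;  h_121 = 4
  h_122 = 3;  h_123 = 13;  h_124 = 1;  h_125 = 13;  h_126 = 0;  h_127 = 15
  h_128 = 4;  h_129 = 8;  h_130 = 3;  h_131 = 15;  h_132 = 14;  h_133 = 5
  h_134 = 14;  h_135 = 0;  h_136 = 7;  h_137 = 3;  h_138 = 6;  h_139 = 15
  h_140 = 7;  h_141 = 2;  h_142 = 8;  h_143 = 2;  h_144 = 0;  h_145 = 1
  h_146 = 15;  h_147 = 13;  h_148 = 7;  h_149 = 1;  h_150 = 10;  h_151 = 6
  h_152 = 10;  h_153 = 0;  h_154 = 5;  h_155 = 7;  h_156 = 14;  h_157 = 1
  h_158 = 5;  h_159 = 16;  h_160 = 13;  h_161 = 16;  h_162 = 0;  h_163 = 8
  h_164 = 1;  h_165 = 2;  h_166 = 5;  h_167 = 8;  h_168 = 12;  h_169 = 14
  h_170 = 12;  h_171 = 0;  h_172 = 6;  h_173 = 5;  h_174 = 10;  h_175 = 8
  h_176 = 6;  h_177 = 9;  h_178 = 2;  h_179 = 9;  h_180 = 0;  h_181 = 13
  h_182 = 8;  h_183 = 16;  h_184 = 6;  h_185 = 13;  h_186 = 11;  h_187 = 10
  h_188 = 11;  h_189 = 0;  h_190 = 14;  h_191 = 6;  h_192 = 12;  h_193 = 13
  h_194 = 14;  h_195 = 4;  h_196 = 16;  h_197 = 4;  h_198 = 0;  h_199 = 2
  h_200 = 13;  h_201 = 9;  h_202 = 14;  h_203 = 2;  h_204 = 3;  h_205 = 12
  h_206 = 3;  h_207 = 0;  h_208 = 10;  h_209 = 14;  h_210 = 11;  h_211 = 2
  h_212 = 10;  h_213 = 15;  h_214 = 9;  h_215 = 15;  h_216 = 0;  h_217 = 16
  h_218 = 2;  h_219 = 4;  h_220 = 10;  h_221 = 16;  h_222 = 7;  h_223 = 11
  h_224 = 7;  h_225 = 0;  h_226 = 12;  h_227 = 10;  h_228 = 3;  h_229 = 16
  h_230 = 12;  h_231 = 1;  h_232 = 4;  h_233 = 1;  h_234 = 0;  h_235 = 9
  h_236 = 16;  h_237 = 15;  h_238 = 12;  h_239 = 9;  h_240 = 5;  h_241 = 3
  h_242 = 5;  h_243 = 0;  h_244 = 11;  h_245 = 12;  h_246 = 7;  h_247 = 9
  h_248 = 11;  h_249 = 8;  h_250 = 15;  h_251 = 8;  h_252 = 0;  h_253 = 4
  h_254 = 9;  h_255 = 1;  h_256 = 11;  h_257 = 4;  h_258 = 6;  h_259 = 7
  h_260 = 6;  h_261 = 0;  h_262 = 3;  h_263 = 11;  h_264 = 5;  h_265 = 4
  h_266 = 3;  h_267 = 13;  h_268 = 1;  h_269 = 13;  h_270 = 0;  h_271 = 15
  h_272 = 4;  h_273 = 8;  h_274 = 3
h_275 = 15·3 + 9·8 = 15
h_276 = 15·15 + 9·3 = 14

14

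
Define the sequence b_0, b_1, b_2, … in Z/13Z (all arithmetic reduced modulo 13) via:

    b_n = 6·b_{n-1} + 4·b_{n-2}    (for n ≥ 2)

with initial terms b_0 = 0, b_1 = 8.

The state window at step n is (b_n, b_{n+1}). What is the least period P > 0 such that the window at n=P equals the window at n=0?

39

n=0: window = (0, 8)
n=1: window = (8, 9)
n=2: window = (9, 8)
n=3: window = (8, 6)
n=4: window = (6, 3)
n=5: window = (3, 3)
n=6: window = (3, 4)
n=7: window = (4, 10)
n=8: window = (10, 11)
n=9: window = (11, 2)
n=10: window = (2, 4)
n=11: window = (4, 6)
n=12: window = (6, 0)
n=13: window = (0, 11)
n=14: window = (11, 1)
n=15: window = (1, 11)
n=16: window = (11, 5)
n=17: window = (5, 9)
n=18: window = (9, 9)
n=19: window = (9, 12)
n=20: window = (12, 4)
n=21: window = (4, 7)
n=22: window = (7, 6)
n=23: window = (6, 12)
n=24: window = (12, 5)
n=25: window = (5, 0)
n=26: window = (0, 7)
n=27: window = (7, 3)
n=28: window = (3, 7)
n=29: window = (7, 2)
n=30: window = (2, 1)
n=31: window = (1, 1)
n=32: window = (1, 10)
n=33: window = (10, 12)
n=34: window = (12, 8)
n=35: window = (8, 5)
n=36: window = (5, 10)
n=37: window = (10, 2)
n=38: window = (2, 0)
n=39: window = (0, 8)
window at n=39 equals window at n=0 → period = 39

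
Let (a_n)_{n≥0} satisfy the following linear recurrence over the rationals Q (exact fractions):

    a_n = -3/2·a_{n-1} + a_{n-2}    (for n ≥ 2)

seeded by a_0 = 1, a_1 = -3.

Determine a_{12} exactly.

11744051/2048

a_2 = -3/2·-3 + 1·1 = 11/2
a_3 = -3/2·11/2 + 1·-3 = -45/4
a_4 = -3/2·-45/4 + 1·11/2 = 179/8
a_5 = -3/2·179/8 + 1·-45/4 = -717/16
a_6 = -3/2·-717/16 + 1·179/8 = 2867/32
a_7 = -3/2·2867/32 + 1·-717/16 = -11469/64
a_8 = -3/2·-11469/64 + 1·2867/32 = 45875/128
a_9 = -3/2·45875/128 + 1·-11469/64 = -183501/256
a_10 = -3/2·-183501/256 + 1·45875/128 = 734003/512
a_11 = -3/2·734003/512 + 1·-183501/256 = -2936013/1024
a_12 = -3/2·-2936013/1024 + 1·734003/512 = 11744051/2048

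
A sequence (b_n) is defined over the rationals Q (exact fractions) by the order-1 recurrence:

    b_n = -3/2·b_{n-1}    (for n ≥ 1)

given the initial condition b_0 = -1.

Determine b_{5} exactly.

b_1 = -3/2·-1 = 3/2
b_2 = -3/2·3/2 = -9/4
b_3 = -3/2·-9/4 = 27/8
b_4 = -3/2·27/8 = -81/16
b_5 = -3/2·-81/16 = 243/32

243/32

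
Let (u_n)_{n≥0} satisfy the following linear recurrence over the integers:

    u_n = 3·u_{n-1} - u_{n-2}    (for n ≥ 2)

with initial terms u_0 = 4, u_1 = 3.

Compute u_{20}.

150649789

u_2 = 3·3 + -1·4 = 5
u_3 = 3·5 + -1·3 = 12
u_4 = 3·12 + -1·5 = 31
u_5 = 3·31 + -1·12 = 81
u_6 = 3·81 + -1·31 = 212
u_7 = 3·212 + -1·81 = 555
u_8 = 3·555 + -1·212 = 1453
u_9 = 3·1453 + -1·555 = 3804
u_10 = 3·3804 + -1·1453 = 9959
u_11 = 3·9959 + -1·3804 = 26073
u_12 = 3·26073 + -1·9959 = 68260
u_13 = 3·68260 + -1·26073 = 178707
u_14 = 3·178707 + -1·68260 = 467861
u_15 = 3·467861 + -1·178707 = 1224876
u_16 = 3·1224876 + -1·467861 = 3206767
u_17 = 3·3206767 + -1·1224876 = 8395425
u_18 = 3·8395425 + -1·3206767 = 21979508
u_19 = 3·21979508 + -1·8395425 = 57543099
u_20 = 3·57543099 + -1·21979508 = 150649789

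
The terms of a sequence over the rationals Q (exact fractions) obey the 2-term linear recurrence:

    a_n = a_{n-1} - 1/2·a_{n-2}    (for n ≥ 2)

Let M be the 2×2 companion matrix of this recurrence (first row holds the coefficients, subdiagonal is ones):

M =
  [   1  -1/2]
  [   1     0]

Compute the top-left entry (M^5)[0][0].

(M^5)[0][0] is the top entry after applying M 5 times to the unit state (1, 0). Equivalently it is h_{6} for the auxiliary sequence (h_n) obeying the same recurrence with h_1 = 1 and h_i = 0 for 0 ≤ i < 1:
h_2 = 1·1 + -1/2·0 = 1
h_3 = 1·1 + -1/2·1 = 1/2
h_4 = 1·1/2 + -1/2·1 = 0
h_5 = 1·0 + -1/2·1/2 = -1/4
h_6 = 1·-1/4 + -1/2·0 = -1/4

-1/4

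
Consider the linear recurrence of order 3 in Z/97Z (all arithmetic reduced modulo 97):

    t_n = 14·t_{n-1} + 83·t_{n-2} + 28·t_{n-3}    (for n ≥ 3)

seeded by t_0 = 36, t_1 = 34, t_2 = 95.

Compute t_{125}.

83

t_3 = 14·95 + 83·34 + 28·36 = 19
t_4 = 14·19 + 83·95 + 28·34 = 82
t_5 = 14·82 + 83·19 + 28·95 = 50
t_6 = 14·50 + 83·82 + 28·19 = 84
t_7 = 14·84 + 83·50 + 28·82 = 56
t_8 = 14·56 + 83·84 + 28·50 = 38
t_9 = 14·38 + 83·56 + 28·84 = 63
t_10 = 14·63 + 83·38 + 28·56 = 75
t_11 = 14·75 + 83·63 + 28·38 = 68
t_12 = 14·68 + 83·75 + 28·63 = 17
t_13 = 14·17 + 83·68 + 28·75 = 28
t_14 = 14·28 + 83·17 + 28·68 = 21
t_15 = 14·21 + 83·28 + 28·17 = 87
t_16 = 14·87 + 83·21 + 28·28 = 59
t_17 = 14·59 + 83·87 + 28·21 = 2
t_18 = 14·2 + 83·59 + 28·87 = 86
t_19 = 14·86 + 83·2 + 28·59 = 15
t_20 = 14·15 + 83·86 + 28·2 = 32
t_21 = 14·32 + 83·15 + 28·86 = 27
t_22 = 14·27 + 83·32 + 28·15 = 59
t_23 = 14·59 + 83·27 + 28·32 = 83
t_24 = 14·83 + 83·59 + 28·27 = 25
t_25 = 14·25 + 83·83 + 28·59 = 64
t_26 = 14·64 + 83·25 + 28·83 = 57
t_27 = 14·57 + 83·64 + 28·25 = 20
t_28 = 14·20 + 83·57 + 28·64 = 13
t_29 = 14·13 + 83·20 + 28·57 = 43
t_30 = 14·43 + 83·13 + 28·20 = 10
t_31 = 14·10 + 83·43 + 28·13 = 96
t_32 = 14·96 + 83·10 + 28·43 = 80
t_33 = 14·80 + 83·96 + 28·10 = 56
t_34 = 14·56 + 83·80 + 28·96 = 24
t_35 = 14·24 + 83·56 + 28·80 = 46
t_36 = 14·46 + 83·24 + 28·56 = 33
t_37 = 14·33 + 83·46 + 28·24 = 5
t_38 = 14·5 + 83·33 + 28·46 = 23
t_39 = 14·23 + 83·5 + 28·33 = 12
t_40 = 14·12 + 83·23 + 28·5 = 83
t_41 = 14·83 + 83·12 + 28·23 = 86
t_42 = 14·86 + 83·83 + 28·12 = 87
t_43 = 14·87 + 83·86 + 28·83 = 10
t_44 = 14·10 + 83·87 + 28·86 = 69
t_45 = 14·69 + 83·10 + 28·87 = 61
t_46 = 14·61 + 83·69 + 28·10 = 71
t_47 = 14·71 + 83·61 + 28·69 = 35
t_48 = 14·35 + 83·71 + 28·61 = 40
t_49 = 14·40 + 83·35 + 28·71 = 21
t_50 = 14·21 + 83·40 + 28·35 = 35
t_51 = 14·35 + 83·21 + 28·40 = 55
t_52 = 14·55 + 83·35 + 28·21 = 92
t_53 = 14·92 + 83·55 + 28·35 = 43
t_54 = 14·43 + 83·92 + 28·55 = 78
t_55 = 14·78 + 83·43 + 28·92 = 59
t_56 = 14·59 + 83·78 + 28·43 = 65
t_57 = 14·65 + 83·59 + 28·78 = 37
t_58 = 14·37 + 83·65 + 28·59 = 96
t_59 = 14·96 + 83·37 + 28·65 = 27
t_60 = 14·27 + 83·96 + 28·37 = 70
t_61 = 14·70 + 83·27 + 28·96 = 89
t_62 = 14·89 + 83·70 + 28·27 = 52
t_63 = 14·52 + 83·89 + 28·70 = 84
t_64 = 14·84 + 83·52 + 28·89 = 30
t_65 = 14·30 + 83·84 + 28·52 = 21
t_66 = 14·21 + 83·30 + 28·84 = 92
t_67 = 14·92 + 83·21 + 28·30 = 88
t_68 = 14·88 + 83·92 + 28·21 = 47
t_69 = 14·47 + 83·88 + 28·92 = 62
t_70 = 14·62 + 83·47 + 28·88 = 55
t_71 = 14·55 + 83·62 + 28·47 = 54
t_72 = 14·54 + 83·55 + 28·62 = 73
t_73 = 14·73 + 83·54 + 28·55 = 60
t_74 = 14·60 + 83·73 + 28·54 = 69
t_75 = 14·69 + 83·60 + 28·73 = 36
t_76 = 14·36 + 83·69 + 28·60 = 54
t_77 = 14·54 + 83·36 + 28·69 = 50
t_78 = 14·50 + 83·54 + 28·36 = 79
t_79 = 14·79 + 83·50 + 28·54 = 75
t_80 = 14·75 + 83·79 + 28·50 = 83
t_81 = 14·83 + 83·75 + 28·79 = 93
t_82 = 14·93 + 83·83 + 28·75 = 9
t_83 = 14·9 + 83·93 + 28·83 = 81
t_84 = 14·81 + 83·9 + 28·93 = 23
t_85 = 14·23 + 83·81 + 28·9 = 22
t_86 = 14·22 + 83·23 + 28·81 = 23
t_87 = 14·23 + 83·22 + 28·23 = 76
t_88 = 14·76 + 83·23 + 28·22 = 0
t_89 = 14·0 + 83·76 + 28·23 = 65
t_90 = 14·65 + 83·0 + 28·76 = 31
t_91 = 14·31 + 83·65 + 28·0 = 9
t_92 = 14·9 + 83·31 + 28·65 = 57
t_93 = 14·57 + 83·9 + 28·31 = 85
t_94 = 14·85 + 83·57 + 28·9 = 62
t_95 = 14·62 + 83·85 + 28·57 = 13
t_96 = 14·13 + 83·62 + 28·85 = 45
t_97 = 14·45 + 83·13 + 28·62 = 50
t_98 = 14·50 + 83·45 + 28·13 = 46
t_99 = 14·46 + 83·50 + 28·45 = 40
t_100 = 14·40 + 83·46 + 28·50 = 55
t_101 = 14·55 + 83·40 + 28·46 = 43
t_102 = 14·43 + 83·55 + 28·40 = 79
t_103 = 14·79 + 83·43 + 28·55 = 7
t_104 = 14·7 + 83·79 + 28·43 = 2
t_105 = 14·2 + 83·7 + 28·79 = 8
t_106 = 14·8 + 83·2 + 28·7 = 86
t_107 = 14·86 + 83·8 + 28·2 = 81
t_108 = 14·81 + 83·86 + 28·8 = 57
t_109 = 14·57 + 83·81 + 28·86 = 35
t_110 = 14·35 + 83·57 + 28·81 = 20
t_111 = 14·20 + 83·35 + 28·57 = 28
t_112 = 14·28 + 83·20 + 28·35 = 25
t_113 = 14·25 + 83·28 + 28·20 = 33
t_114 = 14·33 + 83·25 + 28·28 = 23
t_115 = 14·23 + 83·33 + 28·25 = 75
t_116 = 14·75 + 83·23 + 28·33 = 3
t_117 = 14·3 + 83·75 + 28·23 = 24
t_118 = 14·24 + 83·3 + 28·75 = 66
t_119 = 14·66 + 83·24 + 28·3 = 90
t_120 = 14·90 + 83·66 + 28·24 = 38
t_121 = 14·38 + 83·90 + 28·66 = 53
t_122 = 14·53 + 83·38 + 28·90 = 14
t_123 = 14·14 + 83·53 + 28·38 = 33
t_124 = 14·33 + 83·14 + 28·53 = 4
t_125 = 14·4 + 83·33 + 28·14 = 83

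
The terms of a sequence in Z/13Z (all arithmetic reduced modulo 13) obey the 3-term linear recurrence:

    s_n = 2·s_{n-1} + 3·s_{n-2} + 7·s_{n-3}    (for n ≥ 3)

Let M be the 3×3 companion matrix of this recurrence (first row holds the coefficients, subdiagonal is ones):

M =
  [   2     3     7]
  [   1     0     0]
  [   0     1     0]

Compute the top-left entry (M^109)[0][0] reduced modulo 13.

2

(M^109)[0][0] is the top entry after applying M 109 times to the unit state (1, 0, 0). Equivalently it is h_{111} for the auxiliary sequence (h_n) obeying the same recurrence with h_2 = 1 and h_i = 0 for 0 ≤ i < 2:
h_3 = 2·1 + 3·0 + 7·0 = 2
h_4 = 2·2 + 3·1 + 7·0 = 7
h_5 = 2·7 + 3·2 + 7·1 = 1
h_6 = 2·1 + 3·7 + 7·2 = 11
h_7 = 2·11 + 3·1 + 7·7 = 9
h_8 = 2·9 + 3·11 + 7·1 = 6
h_9 = 2·6 + 3·9 + 7·11 = 12
h_10 = 2·12 + 3·6 + 7·9 = 1
h_11 = 2·1 + 3·12 + 7·6 = 2
h_12 = 2·2 + 3·1 + 7·12 = 0
h_13 = 2·0 + 3·2 + 7·1 = 0
h_14 = 2·0 + 3·0 + 7·2 = 1
(h_12, h_13, h_14) = (0, 0, 1) = (h_0, h_1, h_2), so the sequence has period 12.
111 ≡ 3 (mod 12), hence h_111 = h_3 = 2.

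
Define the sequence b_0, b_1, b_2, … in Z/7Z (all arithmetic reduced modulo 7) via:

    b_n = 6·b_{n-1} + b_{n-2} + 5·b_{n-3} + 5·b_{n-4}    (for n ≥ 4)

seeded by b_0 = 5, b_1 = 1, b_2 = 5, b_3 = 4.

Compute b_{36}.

b_4 = 6·4 + 1·5 + 5·1 + 5·5 = 3
b_5 = 6·3 + 1·4 + 5·5 + 5·1 = 3
b_6 = 6·3 + 1·3 + 5·4 + 5·5 = 3
b_7 = 6·3 + 1·3 + 5·3 + 5·4 = 0
b_8 = 6·0 + 1·3 + 5·3 + 5·3 = 5
b_9 = 6·5 + 1·0 + 5·3 + 5·3 = 4
b_10 = 6·4 + 1·5 + 5·0 + 5·3 = 2
b_11 = 6·2 + 1·4 + 5·5 + 5·0 = 6
b_12 = 6·6 + 1·2 + 5·4 + 5·5 = 6
b_13 = 6·6 + 1·6 + 5·2 + 5·4 = 2
b_14 = 6·2 + 1·6 + 5·6 + 5·2 = 2
b_15 = 6·2 + 1·2 + 5·6 + 5·6 = 4
b_16 = 6·4 + 1·2 + 5·2 + 5·6 = 3
b_17 = 6·3 + 1·4 + 5·2 + 5·2 = 0
b_18 = 6·0 + 1·3 + 5·4 + 5·2 = 5
b_19 = 6·5 + 1·0 + 5·3 + 5·4 = 2
b_20 = 6·2 + 1·5 + 5·0 + 5·3 = 4
b_21 = 6·4 + 1·2 + 5·5 + 5·0 = 2
b_22 = 6·2 + 1·4 + 5·2 + 5·5 = 2
b_23 = 6·2 + 1·2 + 5·4 + 5·2 = 2
b_24 = 6·2 + 1·2 + 5·2 + 5·4 = 2
b_25 = 6·2 + 1·2 + 5·2 + 5·2 = 6
b_26 = 6·6 + 1·2 + 5·2 + 5·2 = 2
b_27 = 6·2 + 1·6 + 5·2 + 5·2 = 3
b_28 = 6·3 + 1·2 + 5·6 + 5·2 = 4
b_29 = 6·4 + 1·3 + 5·2 + 5·6 = 4
b_30 = 6·4 + 1·4 + 5·3 + 5·2 = 4
b_31 = 6·4 + 1·4 + 5·4 + 5·3 = 0
b_32 = 6·0 + 1·4 + 5·4 + 5·4 = 2
b_33 = 6·2 + 1·0 + 5·4 + 5·4 = 3
b_34 = 6·3 + 1·2 + 5·0 + 5·4 = 5
b_35 = 6·5 + 1·3 + 5·2 + 5·0 = 1
b_36 = 6·1 + 1·5 + 5·3 + 5·2 = 1

1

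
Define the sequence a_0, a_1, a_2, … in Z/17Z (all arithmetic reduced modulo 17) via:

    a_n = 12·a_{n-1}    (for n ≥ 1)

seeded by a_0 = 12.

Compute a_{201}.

9

a_1 = 12·12 = 8
a_2 = 12·8 = 11
a_3 = 12·11 = 13
a_4 = 12·13 = 3
a_5 = 12·3 = 2
a_6 = 12·2 = 7
a_7 = 12·7 = 16
a_8 = 12·16 = 5
a_9 = 12·5 = 9
a_10 = 12·9 = 6
a_11 = 12·6 = 4
a_12 = 12·4 = 14
a_13 = 12·14 = 15
a_14 = 12·15 = 10
a_15 = 12·10 = 1
a_16 = 12·1 = 12
(a_16) = (12) = (a_0), so the sequence has period 16.
201 ≡ 9 (mod 16), hence a_201 = a_9 = 9.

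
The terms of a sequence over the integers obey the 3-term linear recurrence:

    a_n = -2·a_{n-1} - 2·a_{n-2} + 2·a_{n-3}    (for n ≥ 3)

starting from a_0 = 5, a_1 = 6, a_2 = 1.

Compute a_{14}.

-560

a_3 = -2·1 + -2·6 + 2·5 = -4
a_4 = -2·-4 + -2·1 + 2·6 = 18
a_5 = -2·18 + -2·-4 + 2·1 = -26
a_6 = -2·-26 + -2·18 + 2·-4 = 8
a_7 = -2·8 + -2·-26 + 2·18 = 72
a_8 = -2·72 + -2·8 + 2·-26 = -212
a_9 = -2·-212 + -2·72 + 2·8 = 296
a_10 = -2·296 + -2·-212 + 2·72 = -24
a_11 = -2·-24 + -2·296 + 2·-212 = -968
a_12 = -2·-968 + -2·-24 + 2·296 = 2576
a_13 = -2·2576 + -2·-968 + 2·-24 = -3264
a_14 = -2·-3264 + -2·2576 + 2·-968 = -560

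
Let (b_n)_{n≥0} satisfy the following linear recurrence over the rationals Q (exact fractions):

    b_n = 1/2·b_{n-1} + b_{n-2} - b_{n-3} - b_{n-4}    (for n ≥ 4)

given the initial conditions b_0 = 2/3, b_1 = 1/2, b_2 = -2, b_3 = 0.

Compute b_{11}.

b_4 = 1/2·0 + 1·-2 + -1·1/2 + -1·2/3 = -19/6
b_5 = 1/2·-19/6 + 1·0 + -1·-2 + -1·1/2 = -1/12
b_6 = 1/2·-1/12 + 1·-19/6 + -1·0 + -1·-2 = -29/24
b_7 = 1/2·-29/24 + 1·-1/12 + -1·-19/6 + -1·0 = 119/48
b_8 = 1/2·119/48 + 1·-29/24 + -1·-1/12 + -1·-19/6 = 105/32
b_9 = 1/2·105/32 + 1·119/48 + -1·-29/24 + -1·-1/12 = 1039/192
b_10 = 1/2·1039/192 + 1·105/32 + -1·119/48 + -1·-29/24 = 1811/384
b_11 = 1/2·1811/384 + 1·1039/192 + -1·105/32 + -1·119/48 = 1543/768

1543/768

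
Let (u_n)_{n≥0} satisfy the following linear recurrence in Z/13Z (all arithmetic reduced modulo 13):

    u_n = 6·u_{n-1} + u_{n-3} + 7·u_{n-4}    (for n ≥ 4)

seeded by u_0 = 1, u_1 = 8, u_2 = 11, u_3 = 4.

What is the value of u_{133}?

u_4 = 6·4 + 0·11 + 1·8 + 7·1 = 0
u_5 = 6·0 + 0·4 + 1·11 + 7·8 = 2
u_6 = 6·2 + 0·0 + 1·4 + 7·11 = 2
u_7 = 6·2 + 0·2 + 1·0 + 7·4 = 1
u_8 = 6·1 + 0·2 + 1·2 + 7·0 = 8
u_9 = 6·8 + 0·1 + 1·2 + 7·2 = 12
u_10 = 6·12 + 0·8 + 1·1 + 7·2 = 9
u_11 = 6·9 + 0·12 + 1·8 + 7·1 = 4
u_12 = 6·4 + 0·9 + 1·12 + 7·8 = 1
u_13 = 6·1 + 0·4 + 1·9 + 7·12 = 8
u_14 = 6·8 + 0·1 + 1·4 + 7·9 = 11
u_15 = 6·11 + 0·8 + 1·1 + 7·4 = 4
(u_12, u_13, u_14, u_15) = (1, 8, 11, 4) = (u_0, u_1, u_2, u_3), so the sequence has period 12.
133 ≡ 1 (mod 12), hence u_133 = u_1 = 8.

8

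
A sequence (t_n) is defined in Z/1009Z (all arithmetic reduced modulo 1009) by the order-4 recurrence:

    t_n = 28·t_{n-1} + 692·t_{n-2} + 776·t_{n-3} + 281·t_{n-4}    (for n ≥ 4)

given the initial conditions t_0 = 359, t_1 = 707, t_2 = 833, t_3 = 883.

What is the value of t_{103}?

880

t_4 = 28·883 + 692·833 + 776·707 + 281·359 = 520
t_5 = 28·520 + 692·883 + 776·833 + 281·707 = 558
t_6 = 28·558 + 692·520 + 776·883 + 281·833 = 198
t_7 = 28·198 + 692·558 + 776·520 + 281·883 = 17
t_8 = 28·17 + 692·198 + 776·558 + 281·520 = 230
t_9 = 28·230 + 692·17 + 776·198 + 281·558 = 725
Continuing the recurrence:
  t_10 = 76;  t_11 = 965;  t_12 = 542;  t_13 = 224;  t_14 = 263;  t_15 = 515
  t_16 = 889;  t_17 = 526;  t_18 = 622;  t_19 = 142;  t_20 = 647;  t_21 = 198
  t_22 = 663;  t_23 = 335;  t_24 = 467;  t_25 = 759;  t_26 = 632;  t_27 = 541
  t_28 = 245;  t_29 = 268;  t_30 = 549;  t_31 = 127;  t_32 = 391;  t_33 = 818
  t_34 = 428;  t_35 = 971;  t_36 = 481;  t_37 = 262;  t_38 = 125;  t_39 = 504
  t_40 = 170;  t_41 = 479;  t_42 = 313;  t_43 = 304;  t_44 = 840;  t_45 = 930
  t_46 = 879;  t_47 = 908;  t_48 = 219;  t_49 = 835;  t_50 = 491;  t_51 = 597
  t_52 = 483;  t_53 = 2;  t_54 = 192;  t_55 = 429;  t_56 = 640;  t_57 = 202
  t_58 = 949;  t_59 = 561;  t_60 = 8;  t_61 = 83;  t_62 = 538;  t_63 = 243
  t_64 = 787;  t_65 = 378;  t_66 = 960;  t_67 = 829;  t_68 = 288;  t_69 = 130
  t_70 = 46;  t_71 = 807;  t_72 = 130;  t_73 = 658;  t_74 = 882;  t_75 = 479
  t_76 = 454;  t_77 = 692;  t_78 = 594;  t_79 = 642;  t_80 = 843;  t_81 = 247
  t_82 = 182;  t_83 = 581;  t_84 = 682;  t_85 = 153;  t_86 = 505;  t_87 = 264
  t_88 = 273;  t_89 = 634;  t_90 = 505;  t_91 = 312;  t_92 = 631;  t_93 = 442
  t_94 = 620;  t_95 = 524;  t_96 = 420;  t_97 = 960;  t_98 = 354;  t_99 = 163
  t_100 = 594;  t_101 = 889
t_102 = 28·889 + 692·594 + 776·163 + 281·354 = 1007
t_103 = 28·1007 + 692·889 + 776·594 + 281·163 = 880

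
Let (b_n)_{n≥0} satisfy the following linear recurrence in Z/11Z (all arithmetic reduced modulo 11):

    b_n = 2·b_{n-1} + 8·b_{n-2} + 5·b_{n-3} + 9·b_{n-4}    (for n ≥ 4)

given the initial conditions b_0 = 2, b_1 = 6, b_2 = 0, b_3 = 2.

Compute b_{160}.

b_4 = 2·2 + 8·0 + 5·6 + 9·2 = 8
b_5 = 2·8 + 8·2 + 5·0 + 9·6 = 9
b_6 = 2·9 + 8·8 + 5·2 + 9·0 = 4
b_7 = 2·4 + 8·9 + 5·8 + 9·2 = 6
b_8 = 2·6 + 8·4 + 5·9 + 9·8 = 7
b_9 = 2·7 + 8·6 + 5·4 + 9·9 = 9
Continuing the recurrence:
  b_10 = 8;  b_11 = 1;  b_12 = 9;  b_13 = 4;  b_14 = 3;  b_15 = 4
  b_16 = 1;  b_17 = 8;  b_18 = 5;  b_19 = 5;  b_20 = 0;  b_21 = 5
  b_22 = 3;  b_23 = 3;  b_24 = 0;  b_25 = 7;  b_26 = 1;  b_27 = 8
  b_28 = 4;  b_29 = 8;  b_30 = 9;  b_31 = 9;  b_32 = 1;  b_33 = 4
  b_34 = 10;  b_35 = 6;  b_36 = 0;  b_37 = 2;  b_38 = 3;  b_39 = 10
  b_40 = 10;  b_41 = 1;  b_42 = 5;  b_43 = 4;  b_44 = 0;  b_45 = 0
  b_46 = 10;  b_47 = 1;  b_48 = 5;  b_49 = 2;  b_50 = 7;  b_51 = 9
  b_52 = 8;  b_53 = 9;  b_54 = 3;  b_55 = 1;  b_56 = 0;  b_57 = 5
  b_58 = 9;  b_59 = 1;  b_60 = 0;  b_61 = 10;  b_62 = 7;  b_63 = 4
  b_64 = 4;  b_65 = 0;  b_66 = 5;  b_67 = 0;  b_68 = 10;  b_69 = 1
  b_70 = 6;  b_71 = 4;  b_72 = 8;  b_73 = 10;  b_74 = 4;  b_75 = 10
  b_76 = 9;  b_77 = 10;  b_78 = 2;  b_79 = 10;  b_80 = 2;  b_81 = 8
  b_82 = 1;  b_83 = 1;  b_84 = 2;  b_85 = 1;  b_86 = 10;  b_87 = 3
  b_88 = 10;  b_89 = 4;  b_90 = 6;  b_91 = 0;  b_92 = 4;  b_93 = 8
  b_94 = 3;  b_95 = 2;  b_96 = 5;  b_97 = 3;  b_98 = 6;  b_99 = 2
  b_100 = 2;  b_101 = 0;  b_102 = 3;  b_103 = 1;  b_104 = 0;  b_105 = 1
  b_106 = 1;  b_107 = 8;  b_108 = 7;  b_109 = 4;  b_110 = 3;  b_111 = 2
  b_112 = 1;  b_113 = 3;  b_114 = 7;  b_115 = 6;  b_116 = 4;  b_117 = 8
  b_118 = 9;  b_119 = 2;  b_120 = 9;  b_121 = 8;  b_122 = 3;  b_123 = 1
  b_124 = 4;  b_125 = 4;  b_126 = 6;  b_127 = 7;  b_128 = 8;  b_129 = 6
  b_130 = 0;  b_131 = 8;  b_132 = 8;  b_133 = 2;  b_134 = 9;  b_135 = 3
  b_136 = 6;  b_137 = 0;  b_138 = 1;  b_139 = 4;  b_140 = 4;  b_141 = 1
  b_142 = 8;  b_143 = 3;  b_144 = 1;  b_145 = 9;  b_146 = 3;  b_147 = 0
  b_148 = 1;  b_149 = 10;  b_150 = 0;  b_151 = 8;  b_152 = 9;  b_153 = 7
  b_154 = 5;  b_155 = 7;  b_156 = 5;  b_157 = 0;  b_158 = 10
b_159 = 2·10 + 8·0 + 5·5 + 9·7 = 9
b_160 = 2·9 + 8·10 + 5·0 + 9·5 = 0

0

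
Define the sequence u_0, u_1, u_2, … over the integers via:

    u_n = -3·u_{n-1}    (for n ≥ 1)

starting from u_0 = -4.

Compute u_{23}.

376572715308

u_1 = -3·-4 = 12
u_2 = -3·12 = -36
u_3 = -3·-36 = 108
u_4 = -3·108 = -324
u_5 = -3·-324 = 972
u_6 = -3·972 = -2916
u_7 = -3·-2916 = 8748
u_8 = -3·8748 = -26244
u_9 = -3·-26244 = 78732
u_10 = -3·78732 = -236196
u_11 = -3·-236196 = 708588
u_12 = -3·708588 = -2125764
u_13 = -3·-2125764 = 6377292
u_14 = -3·6377292 = -19131876
u_15 = -3·-19131876 = 57395628
u_16 = -3·57395628 = -172186884
u_17 = -3·-172186884 = 516560652
u_18 = -3·516560652 = -1549681956
u_19 = -3·-1549681956 = 4649045868
u_20 = -3·4649045868 = -13947137604
u_21 = -3·-13947137604 = 41841412812
u_22 = -3·41841412812 = -125524238436
u_23 = -3·-125524238436 = 376572715308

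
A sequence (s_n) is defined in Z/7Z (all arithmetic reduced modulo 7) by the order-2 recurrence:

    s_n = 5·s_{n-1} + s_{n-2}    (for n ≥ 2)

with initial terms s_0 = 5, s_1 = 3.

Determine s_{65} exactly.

s_2 = 5·3 + 1·5 = 6
s_3 = 5·6 + 1·3 = 5
s_4 = 5·5 + 1·6 = 3
(s_3, s_4) = (5, 3) = (s_0, s_1), so the sequence has period 3.
65 ≡ 2 (mod 3), hence s_65 = s_2 = 6.

6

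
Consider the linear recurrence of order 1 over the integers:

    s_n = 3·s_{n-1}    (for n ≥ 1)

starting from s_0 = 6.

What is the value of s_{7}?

s_1 = 3·6 = 18
s_2 = 3·18 = 54
s_3 = 3·54 = 162
s_4 = 3·162 = 486
s_5 = 3·486 = 1458
s_6 = 3·1458 = 4374
s_7 = 3·4374 = 13122

13122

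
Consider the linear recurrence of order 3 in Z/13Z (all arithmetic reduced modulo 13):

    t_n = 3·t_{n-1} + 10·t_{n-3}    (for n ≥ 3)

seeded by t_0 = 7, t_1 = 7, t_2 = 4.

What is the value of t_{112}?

t_3 = 3·4 + 0·7 + 10·7 = 4
t_4 = 3·4 + 0·4 + 10·7 = 4
t_5 = 3·4 + 0·4 + 10·4 = 0
t_6 = 3·0 + 0·4 + 10·4 = 1
t_7 = 3·1 + 0·0 + 10·4 = 4
t_8 = 3·4 + 0·1 + 10·0 = 12
t_9 = 3·12 + 0·4 + 10·1 = 7
t_10 = 3·7 + 0·12 + 10·4 = 9
t_11 = 3·9 + 0·7 + 10·12 = 4
t_12 = 3·4 + 0·9 + 10·7 = 4
t_13 = 3·4 + 0·4 + 10·9 = 11
t_14 = 3·11 + 0·4 + 10·4 = 8
t_15 = 3·8 + 0·11 + 10·4 = 12
t_16 = 3·12 + 0·8 + 10·11 = 3
t_17 = 3·3 + 0·12 + 10·8 = 11
t_18 = 3·11 + 0·3 + 10·12 = 10
t_19 = 3·10 + 0·11 + 10·3 = 8
t_20 = 3·8 + 0·10 + 10·11 = 4
t_21 = 3·4 + 0·8 + 10·10 = 8
t_22 = 3·8 + 0·4 + 10·8 = 0
t_23 = 3·0 + 0·8 + 10·4 = 1
t_24 = 3·1 + 0·0 + 10·8 = 5
t_25 = 3·5 + 0·1 + 10·0 = 2
t_26 = 3·2 + 0·5 + 10·1 = 3
t_27 = 3·3 + 0·2 + 10·5 = 7
t_28 = 3·7 + 0·3 + 10·2 = 2
t_29 = 3·2 + 0·7 + 10·3 = 10
t_30 = 3·10 + 0·2 + 10·7 = 9
t_31 = 3·9 + 0·10 + 10·2 = 8
t_32 = 3·8 + 0·9 + 10·10 = 7
t_33 = 3·7 + 0·8 + 10·9 = 7
t_34 = 3·7 + 0·7 + 10·8 = 10
t_35 = 3·10 + 0·7 + 10·7 = 9
t_36 = 3·9 + 0·10 + 10·7 = 6
t_37 = 3·6 + 0·9 + 10·10 = 1
t_38 = 3·1 + 0·6 + 10·9 = 2
t_39 = 3·2 + 0·1 + 10·6 = 1
t_40 = 3·1 + 0·2 + 10·1 = 0
t_41 = 3·0 + 0·1 + 10·2 = 7
t_42 = 3·7 + 0·0 + 10·1 = 5
t_43 = 3·5 + 0·7 + 10·0 = 2
t_44 = 3·2 + 0·5 + 10·7 = 11
t_45 = 3·11 + 0·2 + 10·5 = 5
t_46 = 3·5 + 0·11 + 10·2 = 9
t_47 = 3·9 + 0·5 + 10·11 = 7
t_48 = 3·7 + 0·9 + 10·5 = 6
t_49 = 3·6 + 0·7 + 10·9 = 4
t_50 = 3·4 + 0·6 + 10·7 = 4
t_51 = 3·4 + 0·4 + 10·6 = 7
t_52 = 3·7 + 0·4 + 10·4 = 9
t_53 = 3·9 + 0·7 + 10·4 = 2
t_54 = 3·2 + 0·9 + 10·7 = 11
t_55 = 3·11 + 0·2 + 10·9 = 6
t_56 = 3·6 + 0·11 + 10·2 = 12
t_57 = 3·12 + 0·6 + 10·11 = 3
t_58 = 3·3 + 0·12 + 10·6 = 4
t_59 = 3·4 + 0·3 + 10·12 = 2
t_60 = 3·2 + 0·4 + 10·3 = 10
t_61 = 3·10 + 0·2 + 10·4 = 5
t_62 = 3·5 + 0·10 + 10·2 = 9
t_63 = 3·9 + 0·5 + 10·10 = 10
t_64 = 3·10 + 0·9 + 10·5 = 2
t_65 = 3·2 + 0·10 + 10·9 = 5
t_66 = 3·5 + 0·2 + 10·10 = 11
t_67 = 3·11 + 0·5 + 10·2 = 1
t_68 = 3·1 + 0·11 + 10·5 = 1
t_69 = 3·1 + 0·1 + 10·11 = 9
t_70 = 3·9 + 0·1 + 10·1 = 11
t_71 = 3·11 + 0·9 + 10·1 = 4
t_72 = 3·4 + 0·11 + 10·9 = 11
t_73 = 3·11 + 0·4 + 10·11 = 0
t_74 = 3·0 + 0·11 + 10·4 = 1
t_75 = 3·1 + 0·0 + 10·11 = 9
t_76 = 3·9 + 0·1 + 10·0 = 1
t_77 = 3·1 + 0·9 + 10·1 = 0
t_78 = 3·0 + 0·1 + 10·9 = 12
t_79 = 3·12 + 0·0 + 10·1 = 7
t_80 = 3·7 + 0·12 + 10·0 = 8
t_81 = 3·8 + 0·7 + 10·12 = 1
t_82 = 3·1 + 0·8 + 10·7 = 8
t_83 = 3·8 + 0·1 + 10·8 = 0
t_84 = 3·0 + 0·8 + 10·1 = 10
t_85 = 3·10 + 0·0 + 10·8 = 6
t_86 = 3·6 + 0·10 + 10·0 = 5
t_87 = 3·5 + 0·6 + 10·10 = 11
t_88 = 3·11 + 0·5 + 10·6 = 2
t_89 = 3·2 + 0·11 + 10·5 = 4
t_90 = 3·4 + 0·2 + 10·11 = 5
t_91 = 3·5 + 0·4 + 10·2 = 9
t_92 = 3·9 + 0·5 + 10·4 = 2
t_93 = 3·2 + 0·9 + 10·5 = 4
t_94 = 3·4 + 0·2 + 10·9 = 11
t_95 = 3·11 + 0·4 + 10·2 = 1
t_96 = 3·1 + 0·11 + 10·4 = 4
t_97 = 3·4 + 0·1 + 10·11 = 5
t_98 = 3·5 + 0·4 + 10·1 = 12
t_99 = 3·12 + 0·5 + 10·4 = 11
t_100 = 3·11 + 0·12 + 10·5 = 5
t_101 = 3·5 + 0·11 + 10·12 = 5
t_102 = 3·5 + 0·5 + 10·11 = 8
t_103 = 3·8 + 0·5 + 10·5 = 9
t_104 = 3·9 + 0·8 + 10·5 = 12
t_105 = 3·12 + 0·9 + 10·8 = 12
t_106 = 3·12 + 0·12 + 10·9 = 9
t_107 = 3·9 + 0·12 + 10·12 = 4
t_108 = 3·4 + 0·9 + 10·12 = 2
t_109 = 3·2 + 0·4 + 10·9 = 5
t_110 = 3·5 + 0·2 + 10·4 = 3
t_111 = 3·3 + 0·5 + 10·2 = 3
t_112 = 3·3 + 0·3 + 10·5 = 7

7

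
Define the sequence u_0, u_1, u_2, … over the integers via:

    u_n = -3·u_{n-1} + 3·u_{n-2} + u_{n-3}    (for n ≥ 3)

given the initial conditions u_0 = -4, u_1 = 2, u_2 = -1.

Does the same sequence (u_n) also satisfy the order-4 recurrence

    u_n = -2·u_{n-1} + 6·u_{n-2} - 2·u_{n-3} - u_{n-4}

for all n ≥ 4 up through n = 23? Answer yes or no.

yes

Terms u_0..u_23: -4, 2, -1, 5, -16, 62, -229, 857, -3196, 11930, -44521, 166157, -620104, 2314262, -8636941, 32233505, -120297076, 448954802, -1675522129, 6253133717, -23337012736, 87094917230, -325042656181, 1213075707497
n=4: candidate gives -16, actual u_4 = -16 ✓
n=5: candidate gives 62, actual u_5 = 62 ✓
n=6: candidate gives -229, actual u_6 = -229 ✓
n=7: candidate gives 857, actual u_7 = 857 ✓
n=8: candidate gives -3196, actual u_8 = -3196 ✓
n=9: candidate gives 11930, actual u_9 = 11930 ✓
n=10: candidate gives -44521, actual u_10 = -44521 ✓
n=11: candidate gives 166157, actual u_11 = 166157 ✓
n=12: candidate gives -620104, actual u_12 = -620104 ✓
n=13: candidate gives 2314262, actual u_13 = 2314262 ✓
n=14: candidate gives -8636941, actual u_14 = -8636941 ✓
n=15: candidate gives 32233505, actual u_15 = 32233505 ✓
n=16: candidate gives -120297076, actual u_16 = -120297076 ✓
n=17: candidate gives 448954802, actual u_17 = 448954802 ✓
n=18: candidate gives -1675522129, actual u_18 = -1675522129 ✓
n=19: candidate gives 6253133717, actual u_19 = 6253133717 ✓
n=20: candidate gives -23337012736, actual u_20 = -23337012736 ✓
n=21: candidate gives 87094917230, actual u_21 = 87094917230 ✓
n=22: candidate gives -325042656181, actual u_22 = -325042656181 ✓
n=23: candidate gives 1213075707497, actual u_23 = 1213075707497 ✓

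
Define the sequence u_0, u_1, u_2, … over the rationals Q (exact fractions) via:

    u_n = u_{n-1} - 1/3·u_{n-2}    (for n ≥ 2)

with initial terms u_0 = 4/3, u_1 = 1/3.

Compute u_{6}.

u_2 = 1·1/3 + -1/3·4/3 = -1/9
u_3 = 1·-1/9 + -1/3·1/3 = -2/9
u_4 = 1·-2/9 + -1/3·-1/9 = -5/27
u_5 = 1·-5/27 + -1/3·-2/9 = -1/9
u_6 = 1·-1/9 + -1/3·-5/27 = -4/81

-4/81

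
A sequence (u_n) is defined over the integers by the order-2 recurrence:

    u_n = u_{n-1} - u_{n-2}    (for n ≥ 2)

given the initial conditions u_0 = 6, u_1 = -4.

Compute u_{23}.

10

u_2 = 1·-4 + -1·6 = -10
u_3 = 1·-10 + -1·-4 = -6
u_4 = 1·-6 + -1·-10 = 4
u_5 = 1·4 + -1·-6 = 10
u_6 = 1·10 + -1·4 = 6
u_7 = 1·6 + -1·10 = -4
(u_6, u_7) = (6, -4) = (u_0, u_1), so the sequence has period 6.
23 ≡ 5 (mod 6), hence u_23 = u_5 = 10.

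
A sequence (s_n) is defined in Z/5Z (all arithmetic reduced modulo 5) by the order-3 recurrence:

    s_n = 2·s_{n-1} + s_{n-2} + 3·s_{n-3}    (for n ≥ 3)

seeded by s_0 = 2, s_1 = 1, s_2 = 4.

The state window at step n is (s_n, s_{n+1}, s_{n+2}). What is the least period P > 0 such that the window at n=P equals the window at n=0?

4

n=0: window = (2, 1, 4)
n=1: window = (1, 4, 0)
n=2: window = (4, 0, 2)
n=3: window = (0, 2, 1)
n=4: window = (2, 1, 4)
window at n=4 equals window at n=0 → period = 4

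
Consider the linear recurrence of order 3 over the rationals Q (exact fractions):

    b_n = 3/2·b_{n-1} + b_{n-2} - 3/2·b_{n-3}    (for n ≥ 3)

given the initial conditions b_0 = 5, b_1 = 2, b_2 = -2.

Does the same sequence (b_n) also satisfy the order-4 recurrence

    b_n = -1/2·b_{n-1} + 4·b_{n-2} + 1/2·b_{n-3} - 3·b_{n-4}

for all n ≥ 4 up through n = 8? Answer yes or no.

Terms b_0..b_8: 5, 2, -2, -17/2, -71/4, -257/8, -851/16, -2729/32, -8507/64
n=4: candidate gives -71/4, actual b_4 = -71/4 ✓
n=5: candidate gives -257/8, actual b_5 = -257/8 ✓
n=6: candidate gives -851/16, actual b_6 = -851/16 ✓
n=7: candidate gives -2729/32, actual b_7 = -2729/32 ✓
n=8: candidate gives -8507/64, actual b_8 = -8507/64 ✓

yes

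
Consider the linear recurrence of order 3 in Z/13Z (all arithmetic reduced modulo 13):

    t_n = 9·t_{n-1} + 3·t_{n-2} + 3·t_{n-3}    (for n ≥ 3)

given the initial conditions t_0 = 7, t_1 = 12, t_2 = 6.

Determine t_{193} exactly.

t_3 = 9·6 + 3·12 + 3·7 = 7
t_4 = 9·7 + 3·6 + 3·12 = 0
t_5 = 9·0 + 3·7 + 3·6 = 0
t_6 = 9·0 + 3·0 + 3·7 = 8
t_7 = 9·8 + 3·0 + 3·0 = 7
t_8 = 9·7 + 3·8 + 3·0 = 9
Continuing the recurrence:
  t_9 = 9;  t_10 = 12;  t_11 = 6;  t_12 = 0;  t_13 = 2;  t_14 = 10
  t_15 = 5;  t_16 = 3;  t_17 = 7;  t_18 = 9;  t_19 = 7;  t_20 = 7
  t_21 = 7;  t_22 = 1;  t_23 = 12;  t_24 = 2;  t_25 = 5;  t_26 = 9
  t_27 = 11;  t_28 = 11;  t_29 = 3;  t_30 = 2;  t_31 = 8;  t_32 = 9
  t_33 = 7;  t_34 = 10;  t_35 = 8;  t_36 = 6;  t_37 = 4;  t_38 = 0
  t_39 = 4;  t_40 = 9;  t_41 = 2;  t_42 = 5;  t_43 = 0;  t_44 = 8
  t_45 = 9;  t_46 = 1;  t_47 = 8;  t_48 = 11;  t_49 = 9;  t_50 = 8
  t_51 = 2;  t_52 = 4;  t_53 = 1;  t_54 = 1;  t_55 = 11;  t_56 = 1
  t_57 = 6;  t_58 = 12;  t_59 = 12;  t_60 = 6;  t_61 = 9;  t_62 = 5
  t_63 = 12;  t_64 = 7;  t_65 = 10;  t_66 = 4;  t_67 = 9;  t_68 = 6
  t_69 = 2;  t_70 = 11;  t_71 = 6;  t_72 = 2;  t_73 = 4;  t_74 = 8
  t_75 = 12;  t_76 = 1;  t_77 = 4;  t_78 = 10;  t_79 = 1;  t_80 = 12
  t_81 = 11;  t_82 = 8;  t_83 = 11;  t_84 = 0;  t_85 = 5;  t_86 = 0
  t_87 = 2;  t_88 = 7;  t_89 = 4;  t_90 = 11;  t_91 = 2;  t_92 = 11
  t_93 = 8;  t_94 = 7;  t_95 = 3;  t_96 = 7;  t_97 = 2;  t_98 = 9
  t_99 = 4;  t_100 = 4;  t_101 = 10;  t_102 = 10;  t_103 = 2;  t_104 = 0
  t_105 = 10;  t_106 = 5;  t_107 = 10;  t_108 = 5;  t_109 = 12;  t_110 = 10
  t_111 = 11;  t_112 = 9;  t_113 = 1;  t_114 = 4;  t_115 = 1;  t_116 = 11
  t_117 = 10;  t_118 = 9;  t_119 = 1;  t_120 = 1;  t_121 = 0;  t_122 = 6
  t_123 = 5;  t_124 = 11;  t_125 = 2;  t_126 = 1;  t_127 = 9;  t_128 = 12
  t_129 = 8;  t_130 = 5;  t_131 = 1;  t_132 = 9;  t_133 = 8;  t_134 = 11
  t_135 = 7;  t_136 = 3;  t_137 = 3;  t_138 = 5;  t_139 = 11;  t_140 = 6
  t_141 = 11;  t_142 = 7;  t_143 = 10;  t_144 = 1;  t_145 = 8;  t_146 = 1
  t_147 = 10;  t_148 = 0;  t_149 = 7;  t_150 = 2;  t_151 = 0;  t_152 = 1
  t_153 = 2;  t_154 = 8;  t_155 = 3;  t_156 = 5;  t_157 = 0;  t_158 = 11
  t_159 = 10;  t_160 = 6;  t_161 = 0;  t_162 = 9;  t_163 = 8;  t_164 = 8
  t_165 = 6;  t_166 = 11;  t_167 = 11;  t_168 = 7;  t_169 = 12;  t_170 = 6
  t_171 = 7;  t_172 = 0;  t_173 = 0;  t_174 = 8;  t_175 = 7;  t_176 = 9
  t_177 = 9;  t_178 = 12;  t_179 = 6;  t_180 = 0;  t_181 = 2;  t_182 = 10
  t_183 = 5;  t_184 = 3;  t_185 = 7;  t_186 = 9;  t_187 = 7;  t_188 = 7
  t_189 = 7;  t_190 = 1;  t_191 = 12
t_192 = 9·12 + 3·1 + 3·7 = 2
t_193 = 9·2 + 3·12 + 3·1 = 5

5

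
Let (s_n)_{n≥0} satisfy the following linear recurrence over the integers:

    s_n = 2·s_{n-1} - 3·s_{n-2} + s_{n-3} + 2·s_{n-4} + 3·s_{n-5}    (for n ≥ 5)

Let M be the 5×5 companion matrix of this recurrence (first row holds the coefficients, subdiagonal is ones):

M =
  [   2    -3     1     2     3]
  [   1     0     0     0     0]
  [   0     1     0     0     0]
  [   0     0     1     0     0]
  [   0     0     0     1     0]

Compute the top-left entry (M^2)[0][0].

(M^2)[0][0] is the top entry after applying M 2 times to the unit state (1, 0, 0, 0, 0). Equivalently it is h_{6} for the auxiliary sequence (h_n) obeying the same recurrence with h_4 = 1 and h_i = 0 for 0 ≤ i < 4:
h_5 = 2·1 + -3·0 + 1·0 + 2·0 + 3·0 = 2
h_6 = 2·2 + -3·1 + 1·0 + 2·0 + 3·0 = 1

1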